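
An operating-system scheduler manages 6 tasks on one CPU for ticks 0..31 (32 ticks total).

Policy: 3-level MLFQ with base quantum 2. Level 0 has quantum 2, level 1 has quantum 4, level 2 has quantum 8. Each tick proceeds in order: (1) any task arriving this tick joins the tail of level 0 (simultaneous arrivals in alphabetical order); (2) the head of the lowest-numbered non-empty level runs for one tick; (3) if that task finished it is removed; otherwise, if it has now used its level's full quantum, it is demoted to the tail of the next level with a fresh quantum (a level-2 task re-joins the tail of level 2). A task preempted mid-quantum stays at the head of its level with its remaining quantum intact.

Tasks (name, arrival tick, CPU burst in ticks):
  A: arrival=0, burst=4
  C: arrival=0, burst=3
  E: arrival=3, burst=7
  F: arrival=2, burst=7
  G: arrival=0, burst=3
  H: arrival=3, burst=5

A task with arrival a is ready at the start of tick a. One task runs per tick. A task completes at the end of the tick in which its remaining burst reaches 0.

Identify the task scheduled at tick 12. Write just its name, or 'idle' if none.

t=0: L0/L1/L2 = ACG/-/- → run A
t=1: L0/L1/L2 = ACG/-/- → run A
t=2: L0/L1/L2 = CGF/A/- → run C
t=3: L0/L1/L2 = CGFEH/A/- → run C
t=4: L0/L1/L2 = GFEH/AC/- → run G
t=5: L0/L1/L2 = GFEH/AC/- → run G
t=6: L0/L1/L2 = FEH/ACG/- → run F
t=7: L0/L1/L2 = FEH/ACG/- → run F
t=8: L0/L1/L2 = EH/ACGF/- → run E
t=9: L0/L1/L2 = EH/ACGF/- → run E
t=10: L0/L1/L2 = H/ACGFE/- → run H
t=11: L0/L1/L2 = H/ACGFE/- → run H
t=12: L0/L1/L2 = -/ACGFEH/- → run A
t=13: L0/L1/L2 = -/ACGFEH/- → run A
t=14: L0/L1/L2 = -/CGFEH/- → run C
t=15: L0/L1/L2 = -/GFEH/- → run G
t=16: L0/L1/L2 = -/FEH/- → run F
t=17: L0/L1/L2 = -/FEH/- → run F
t=18: L0/L1/L2 = -/FEH/- → run F
t=19: L0/L1/L2 = -/FEH/- → run F
t=20: L0/L1/L2 = -/EH/F → run E
t=21: L0/L1/L2 = -/EH/F → run E
t=22: L0/L1/L2 = -/EH/F → run E
t=23: L0/L1/L2 = -/EH/F → run E
t=24: L0/L1/L2 = -/H/FE → run H
t=25: L0/L1/L2 = -/H/FE → run H
t=26: L0/L1/L2 = -/H/FE → run H
t=27: L0/L1/L2 = -/-/FE → run F
t=28: L0/L1/L2 = -/-/E → run E
t=29: (idle)
t=30: (idle)
t=31: (idle)

running at tick 12 = A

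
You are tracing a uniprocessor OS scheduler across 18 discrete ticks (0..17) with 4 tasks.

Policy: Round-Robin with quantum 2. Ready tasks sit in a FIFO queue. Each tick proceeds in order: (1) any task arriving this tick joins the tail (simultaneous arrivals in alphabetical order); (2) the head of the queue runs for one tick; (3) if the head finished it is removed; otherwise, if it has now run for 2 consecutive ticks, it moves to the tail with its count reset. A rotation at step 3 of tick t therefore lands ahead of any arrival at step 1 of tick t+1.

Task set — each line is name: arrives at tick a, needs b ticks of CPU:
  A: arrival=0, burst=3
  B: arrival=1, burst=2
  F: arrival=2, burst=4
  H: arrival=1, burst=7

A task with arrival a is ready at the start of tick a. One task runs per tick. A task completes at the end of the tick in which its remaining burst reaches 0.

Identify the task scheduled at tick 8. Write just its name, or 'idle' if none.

t=0: queue=[A] q_used=0 → run A
t=1: queue=[A,B,H] q_used=1 → run A
t=2: queue=[B,H,A,F] q_used=0 → run B
t=3: queue=[B,H,A,F] q_used=1 → run B
t=4: queue=[H,A,F] q_used=0 → run H
t=5: queue=[H,A,F] q_used=1 → run H
t=6: queue=[A,F,H] q_used=0 → run A
t=7: queue=[F,H] q_used=0 → run F
t=8: queue=[F,H] q_used=1 → run F
t=9: queue=[H,F] q_used=0 → run H
t=10: queue=[H,F] q_used=1 → run H
t=11: queue=[F,H] q_used=0 → run F
t=12: queue=[F,H] q_used=1 → run F
t=13: queue=[H] q_used=0 → run H
t=14: queue=[H] q_used=1 → run H
t=15: queue=[H] q_used=0 → run H
t=16: (idle)
t=17: (idle)

running at tick 8 = F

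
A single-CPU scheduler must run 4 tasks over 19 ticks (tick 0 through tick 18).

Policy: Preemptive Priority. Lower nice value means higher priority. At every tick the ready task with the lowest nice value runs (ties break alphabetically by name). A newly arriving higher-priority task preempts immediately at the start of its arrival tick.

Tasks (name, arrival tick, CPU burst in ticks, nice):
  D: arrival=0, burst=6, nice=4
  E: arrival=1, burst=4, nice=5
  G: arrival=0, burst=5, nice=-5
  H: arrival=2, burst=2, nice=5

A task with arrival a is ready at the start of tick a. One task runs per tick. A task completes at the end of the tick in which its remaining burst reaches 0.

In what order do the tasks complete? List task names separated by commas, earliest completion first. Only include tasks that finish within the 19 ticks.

t=0: ready={D,G} → run G
t=1: ready={D,E,G} → run G
t=2: ready={D,E,G,H} → run G
t=3: ready={D,E,G,H} → run G
t=4: ready={D,E,G,H} → run G
t=5: ready={D,E,H} → run D
t=6: ready={D,E,H} → run D
t=7: ready={D,E,H} → run D
t=8: ready={D,E,H} → run D
t=9: ready={D,E,H} → run D
t=10: ready={D,E,H} → run D
t=11: ready={E,H} → run E
t=12: ready={E,H} → run E
t=13: ready={E,H} → run E
t=14: ready={E,H} → run E
t=15: ready={H} → run H
t=16: ready={H} → run H
t=17: (idle)
t=18: (idle)

completion order = G, D, E, H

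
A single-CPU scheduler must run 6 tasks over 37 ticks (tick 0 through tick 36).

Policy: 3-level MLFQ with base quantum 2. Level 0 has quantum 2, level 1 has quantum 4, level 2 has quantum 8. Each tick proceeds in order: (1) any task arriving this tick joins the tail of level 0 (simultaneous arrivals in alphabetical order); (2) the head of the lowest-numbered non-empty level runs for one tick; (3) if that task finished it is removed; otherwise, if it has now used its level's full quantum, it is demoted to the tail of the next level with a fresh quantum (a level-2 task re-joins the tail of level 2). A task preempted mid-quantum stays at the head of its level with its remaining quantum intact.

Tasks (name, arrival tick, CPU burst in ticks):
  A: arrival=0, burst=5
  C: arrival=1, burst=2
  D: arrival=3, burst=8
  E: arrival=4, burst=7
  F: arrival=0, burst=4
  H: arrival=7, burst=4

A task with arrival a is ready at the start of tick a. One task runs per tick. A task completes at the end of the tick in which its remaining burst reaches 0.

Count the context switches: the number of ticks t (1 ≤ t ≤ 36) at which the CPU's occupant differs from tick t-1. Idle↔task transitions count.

t=0: L0/L1/L2 = AF/-/- → run A
t=1: L0/L1/L2 = AFC/-/- → run A
t=2: L0/L1/L2 = FC/A/- → run F
t=3: L0/L1/L2 = FCD/A/- → run F
t=4: L0/L1/L2 = CDE/AF/- → run C
t=5: L0/L1/L2 = CDE/AF/- → run C
t=6: L0/L1/L2 = DE/AF/- → run D
t=7: L0/L1/L2 = DEH/AF/- → run D
t=8: L0/L1/L2 = EH/AFD/- → run E
t=9: L0/L1/L2 = EH/AFD/- → run E
t=10: L0/L1/L2 = H/AFDE/- → run H
t=11: L0/L1/L2 = H/AFDE/- → run H
t=12: L0/L1/L2 = -/AFDEH/- → run A
t=13: L0/L1/L2 = -/AFDEH/- → run A
t=14: L0/L1/L2 = -/AFDEH/- → run A
t=15: L0/L1/L2 = -/FDEH/- → run F
t=16: L0/L1/L2 = -/FDEH/- → run F
t=17: L0/L1/L2 = -/DEH/- → run D
t=18: L0/L1/L2 = -/DEH/- → run D
t=19: L0/L1/L2 = -/DEH/- → run D
t=20: L0/L1/L2 = -/DEH/- → run D
t=21: L0/L1/L2 = -/EH/D → run E
t=22: L0/L1/L2 = -/EH/D → run E
t=23: L0/L1/L2 = -/EH/D → run E
t=24: L0/L1/L2 = -/EH/D → run E
t=25: L0/L1/L2 = -/H/DE → run H
t=26: L0/L1/L2 = -/H/DE → run H
t=27: L0/L1/L2 = -/-/DE → run D
t=28: L0/L1/L2 = -/-/DE → run D
t=29: L0/L1/L2 = -/-/E → run E
t=30: (idle)
t=31: (idle)
t=32: (idle)
t=33: (idle)
t=34: (idle)
t=35: (idle)
t=36: (idle)

context switches = 13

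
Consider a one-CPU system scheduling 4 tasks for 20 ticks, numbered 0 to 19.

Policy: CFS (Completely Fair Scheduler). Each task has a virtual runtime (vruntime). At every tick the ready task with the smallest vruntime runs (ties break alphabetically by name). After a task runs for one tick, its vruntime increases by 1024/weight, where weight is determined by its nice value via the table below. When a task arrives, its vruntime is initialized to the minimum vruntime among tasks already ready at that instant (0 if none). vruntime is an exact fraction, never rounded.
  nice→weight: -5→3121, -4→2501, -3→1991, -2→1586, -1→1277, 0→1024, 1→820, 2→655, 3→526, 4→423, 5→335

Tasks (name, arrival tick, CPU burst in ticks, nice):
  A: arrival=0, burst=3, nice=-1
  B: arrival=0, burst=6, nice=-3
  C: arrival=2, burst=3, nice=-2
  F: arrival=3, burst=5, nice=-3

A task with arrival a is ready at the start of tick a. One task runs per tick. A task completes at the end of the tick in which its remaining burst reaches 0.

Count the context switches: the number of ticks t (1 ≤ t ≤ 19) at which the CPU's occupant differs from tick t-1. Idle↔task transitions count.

context switches = 16

t=0: vr[A=0 B=0] → run A
t=1: vr[A=1024/1277 B=0] → run B
t=2: vr[A=1024/1277 B=1024/1991 C=1024/1991] → run B
t=3: vr[A=1024/1277 B=2048/1991 C=1024/1991 F=1024/1991] → run C
t=4: vr[A=1024/1277 B=2048/1991 C=1831424/1578863 F=1024/1991] → run F
t=5: vr[A=1024/1277 B=2048/1991 C=1831424/1578863 F=2048/1991] → run A
t=6: vr[A=2048/1277 B=2048/1991 C=1831424/1578863 F=2048/1991] → run B
t=7: vr[A=2048/1277 B=3072/1991 C=1831424/1578863 F=2048/1991] → run F
t=8: vr[A=2048/1277 B=3072/1991 C=1831424/1578863 F=3072/1991] → run C
t=9: vr[A=2048/1277 B=3072/1991 C=2850816/1578863 F=3072/1991] → run B
t=10: vr[A=2048/1277 B=4096/1991 C=2850816/1578863 F=3072/1991] → run F
t=11: vr[A=2048/1277 B=4096/1991 C=2850816/1578863 F=4096/1991] → run A
t=12: vr[B=4096/1991 C=2850816/1578863 F=4096/1991] → run C
t=13: vr[B=4096/1991 F=4096/1991] → run B
t=14: vr[B=5120/1991 F=4096/1991] → run F
t=15: vr[B=5120/1991 F=5120/1991] → run B
t=16: vr[F=5120/1991] → run F
t=17: (idle)
t=18: (idle)
t=19: (idle)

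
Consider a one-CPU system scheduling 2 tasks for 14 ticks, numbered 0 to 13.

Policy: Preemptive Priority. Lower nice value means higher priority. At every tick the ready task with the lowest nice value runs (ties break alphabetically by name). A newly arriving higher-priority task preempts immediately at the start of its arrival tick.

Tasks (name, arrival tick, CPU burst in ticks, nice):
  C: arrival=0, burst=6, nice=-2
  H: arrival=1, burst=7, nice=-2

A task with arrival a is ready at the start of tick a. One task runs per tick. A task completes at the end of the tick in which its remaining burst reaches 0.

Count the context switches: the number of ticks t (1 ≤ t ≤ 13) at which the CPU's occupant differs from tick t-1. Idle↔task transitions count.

t=0: ready={C} → run C
t=1: ready={C,H} → run C
t=2: ready={C,H} → run C
t=3: ready={C,H} → run C
t=4: ready={C,H} → run C
t=5: ready={C,H} → run C
t=6: ready={H} → run H
t=7: ready={H} → run H
t=8: ready={H} → run H
t=9: ready={H} → run H
t=10: ready={H} → run H
t=11: ready={H} → run H
t=12: ready={H} → run H
t=13: (idle)

context switches = 2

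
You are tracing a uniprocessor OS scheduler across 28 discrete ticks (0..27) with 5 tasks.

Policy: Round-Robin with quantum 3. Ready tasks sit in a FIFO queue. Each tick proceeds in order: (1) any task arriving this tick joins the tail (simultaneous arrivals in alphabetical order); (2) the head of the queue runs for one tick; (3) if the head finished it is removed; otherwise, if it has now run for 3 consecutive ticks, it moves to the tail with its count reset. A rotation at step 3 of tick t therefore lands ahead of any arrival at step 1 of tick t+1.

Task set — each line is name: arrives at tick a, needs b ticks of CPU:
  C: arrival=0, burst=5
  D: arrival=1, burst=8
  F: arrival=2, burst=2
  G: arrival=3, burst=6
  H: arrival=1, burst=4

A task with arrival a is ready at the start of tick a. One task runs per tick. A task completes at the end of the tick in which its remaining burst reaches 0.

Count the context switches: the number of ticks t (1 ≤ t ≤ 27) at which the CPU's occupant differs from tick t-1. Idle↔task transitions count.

context switches = 10

t=0: queue=[C] q_used=0 → run C
t=1: queue=[C,D,H] q_used=1 → run C
t=2: queue=[C,D,H,F] q_used=2 → run C
t=3: queue=[D,H,F,C,G] q_used=0 → run D
t=4: queue=[D,H,F,C,G] q_used=1 → run D
t=5: queue=[D,H,F,C,G] q_used=2 → run D
t=6: queue=[H,F,C,G,D] q_used=0 → run H
t=7: queue=[H,F,C,G,D] q_used=1 → run H
t=8: queue=[H,F,C,G,D] q_used=2 → run H
t=9: queue=[F,C,G,D,H] q_used=0 → run F
t=10: queue=[F,C,G,D,H] q_used=1 → run F
t=11: queue=[C,G,D,H] q_used=0 → run C
t=12: queue=[C,G,D,H] q_used=1 → run C
t=13: queue=[G,D,H] q_used=0 → run G
t=14: queue=[G,D,H] q_used=1 → run G
t=15: queue=[G,D,H] q_used=2 → run G
t=16: queue=[D,H,G] q_used=0 → run D
t=17: queue=[D,H,G] q_used=1 → run D
t=18: queue=[D,H,G] q_used=2 → run D
t=19: queue=[H,G,D] q_used=0 → run H
t=20: queue=[G,D] q_used=0 → run G
t=21: queue=[G,D] q_used=1 → run G
t=22: queue=[G,D] q_used=2 → run G
t=23: queue=[D] q_used=0 → run D
t=24: queue=[D] q_used=1 → run D
t=25: (idle)
t=26: (idle)
t=27: (idle)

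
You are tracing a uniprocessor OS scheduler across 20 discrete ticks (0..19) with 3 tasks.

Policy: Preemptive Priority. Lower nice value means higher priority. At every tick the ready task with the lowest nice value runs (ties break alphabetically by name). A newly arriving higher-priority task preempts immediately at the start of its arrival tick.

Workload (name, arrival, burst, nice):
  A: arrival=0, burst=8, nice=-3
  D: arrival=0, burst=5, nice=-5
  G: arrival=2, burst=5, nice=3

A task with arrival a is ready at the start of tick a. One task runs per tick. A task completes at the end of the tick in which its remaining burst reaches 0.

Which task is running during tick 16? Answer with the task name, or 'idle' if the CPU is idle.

running at tick 16 = G

t=0: ready={A,D} → run D
t=1: ready={A,D} → run D
t=2: ready={A,D,G} → run D
t=3: ready={A,D,G} → run D
t=4: ready={A,D,G} → run D
t=5: ready={A,G} → run A
t=6: ready={A,G} → run A
t=7: ready={A,G} → run A
t=8: ready={A,G} → run A
t=9: ready={A,G} → run A
t=10: ready={A,G} → run A
t=11: ready={A,G} → run A
t=12: ready={A,G} → run A
t=13: ready={G} → run G
t=14: ready={G} → run G
t=15: ready={G} → run G
t=16: ready={G} → run G
t=17: ready={G} → run G
t=18: (idle)
t=19: (idle)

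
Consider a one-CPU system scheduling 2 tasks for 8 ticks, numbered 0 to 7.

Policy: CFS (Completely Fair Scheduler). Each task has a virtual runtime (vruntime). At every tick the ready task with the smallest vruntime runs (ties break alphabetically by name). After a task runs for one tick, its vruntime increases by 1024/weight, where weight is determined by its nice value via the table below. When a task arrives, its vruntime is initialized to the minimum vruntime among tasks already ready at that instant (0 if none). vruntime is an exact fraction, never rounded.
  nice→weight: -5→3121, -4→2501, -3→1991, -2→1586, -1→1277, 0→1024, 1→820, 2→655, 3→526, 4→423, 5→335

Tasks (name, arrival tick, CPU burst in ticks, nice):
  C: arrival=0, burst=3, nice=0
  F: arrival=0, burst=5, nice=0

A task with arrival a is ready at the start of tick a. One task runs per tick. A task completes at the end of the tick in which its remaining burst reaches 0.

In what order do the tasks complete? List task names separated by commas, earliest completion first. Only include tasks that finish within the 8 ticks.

completion order = C, F

t=0: vr[C=0 F=0] → run C
t=1: vr[C=1 F=0] → run F
t=2: vr[C=1 F=1] → run C
t=3: vr[C=2 F=1] → run F
t=4: vr[C=2 F=2] → run C
t=5: vr[F=2] → run F
t=6: vr[F=3] → run F
t=7: vr[F=4] → run F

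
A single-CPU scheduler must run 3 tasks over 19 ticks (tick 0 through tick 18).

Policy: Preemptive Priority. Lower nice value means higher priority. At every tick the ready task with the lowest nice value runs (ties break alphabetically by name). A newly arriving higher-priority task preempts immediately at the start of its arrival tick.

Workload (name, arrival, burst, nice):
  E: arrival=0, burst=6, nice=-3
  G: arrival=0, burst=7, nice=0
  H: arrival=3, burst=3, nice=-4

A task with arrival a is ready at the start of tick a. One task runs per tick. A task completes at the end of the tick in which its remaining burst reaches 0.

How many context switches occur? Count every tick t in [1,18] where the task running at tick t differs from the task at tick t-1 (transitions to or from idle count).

context switches = 4

t=0: ready={E,G} → run E
t=1: ready={E,G} → run E
t=2: ready={E,G} → run E
t=3: ready={E,G,H} → run H
t=4: ready={E,G,H} → run H
t=5: ready={E,G,H} → run H
t=6: ready={E,G} → run E
t=7: ready={E,G} → run E
t=8: ready={E,G} → run E
t=9: ready={G} → run G
t=10: ready={G} → run G
t=11: ready={G} → run G
t=12: ready={G} → run G
t=13: ready={G} → run G
t=14: ready={G} → run G
t=15: ready={G} → run G
t=16: (idle)
t=17: (idle)
t=18: (idle)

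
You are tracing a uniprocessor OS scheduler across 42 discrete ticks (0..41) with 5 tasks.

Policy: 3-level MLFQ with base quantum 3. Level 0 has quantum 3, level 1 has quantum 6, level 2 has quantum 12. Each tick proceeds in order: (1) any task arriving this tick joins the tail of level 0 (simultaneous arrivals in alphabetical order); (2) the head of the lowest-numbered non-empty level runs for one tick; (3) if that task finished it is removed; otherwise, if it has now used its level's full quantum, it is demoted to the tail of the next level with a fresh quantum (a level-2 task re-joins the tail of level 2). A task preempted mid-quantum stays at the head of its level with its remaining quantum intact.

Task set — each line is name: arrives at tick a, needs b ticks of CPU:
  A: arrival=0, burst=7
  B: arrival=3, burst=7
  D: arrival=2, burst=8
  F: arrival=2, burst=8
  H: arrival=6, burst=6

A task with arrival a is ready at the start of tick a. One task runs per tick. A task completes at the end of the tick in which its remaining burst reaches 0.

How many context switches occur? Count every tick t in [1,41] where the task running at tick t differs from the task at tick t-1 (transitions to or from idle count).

context switches = 10

t=0: L0/L1/L2 = A/-/- → run A
t=1: L0/L1/L2 = A/-/- → run A
t=2: L0/L1/L2 = ADF/-/- → run A
t=3: L0/L1/L2 = DFB/A/- → run D
t=4: L0/L1/L2 = DFB/A/- → run D
t=5: L0/L1/L2 = DFB/A/- → run D
t=6: L0/L1/L2 = FBH/AD/- → run F
t=7: L0/L1/L2 = FBH/AD/- → run F
t=8: L0/L1/L2 = FBH/AD/- → run F
t=9: L0/L1/L2 = BH/ADF/- → run B
t=10: L0/L1/L2 = BH/ADF/- → run B
t=11: L0/L1/L2 = BH/ADF/- → run B
t=12: L0/L1/L2 = H/ADFB/- → run H
t=13: L0/L1/L2 = H/ADFB/- → run H
t=14: L0/L1/L2 = H/ADFB/- → run H
t=15: L0/L1/L2 = -/ADFBH/- → run A
t=16: L0/L1/L2 = -/ADFBH/- → run A
t=17: L0/L1/L2 = -/ADFBH/- → run A
t=18: L0/L1/L2 = -/ADFBH/- → run A
t=19: L0/L1/L2 = -/DFBH/- → run D
t=20: L0/L1/L2 = -/DFBH/- → run D
t=21: L0/L1/L2 = -/DFBH/- → run D
t=22: L0/L1/L2 = -/DFBH/- → run D
t=23: L0/L1/L2 = -/DFBH/- → run D
t=24: L0/L1/L2 = -/FBH/- → run F
t=25: L0/L1/L2 = -/FBH/- → run F
t=26: L0/L1/L2 = -/FBH/- → run F
t=27: L0/L1/L2 = -/FBH/- → run F
t=28: L0/L1/L2 = -/FBH/- → run F
t=29: L0/L1/L2 = -/BH/- → run B
t=30: L0/L1/L2 = -/BH/- → run B
t=31: L0/L1/L2 = -/BH/- → run B
t=32: L0/L1/L2 = -/BH/- → run B
t=33: L0/L1/L2 = -/H/- → run H
t=34: L0/L1/L2 = -/H/- → run H
t=35: L0/L1/L2 = -/H/- → run H
t=36: (idle)
t=37: (idle)
t=38: (idle)
t=39: (idle)
t=40: (idle)
t=41: (idle)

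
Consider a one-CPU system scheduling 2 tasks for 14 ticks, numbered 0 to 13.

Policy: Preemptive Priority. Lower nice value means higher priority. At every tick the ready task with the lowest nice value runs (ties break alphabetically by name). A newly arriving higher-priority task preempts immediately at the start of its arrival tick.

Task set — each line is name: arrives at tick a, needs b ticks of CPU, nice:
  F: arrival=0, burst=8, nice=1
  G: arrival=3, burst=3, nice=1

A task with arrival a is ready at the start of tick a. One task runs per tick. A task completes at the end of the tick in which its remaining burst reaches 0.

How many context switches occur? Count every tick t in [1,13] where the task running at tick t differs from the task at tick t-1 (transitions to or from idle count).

context switches = 2

t=0: ready={F} → run F
t=1: ready={F} → run F
t=2: ready={F} → run F
t=3: ready={F,G} → run F
t=4: ready={F,G} → run F
t=5: ready={F,G} → run F
t=6: ready={F,G} → run F
t=7: ready={F,G} → run F
t=8: ready={G} → run G
t=9: ready={G} → run G
t=10: ready={G} → run G
t=11: (idle)
t=12: (idle)
t=13: (idle)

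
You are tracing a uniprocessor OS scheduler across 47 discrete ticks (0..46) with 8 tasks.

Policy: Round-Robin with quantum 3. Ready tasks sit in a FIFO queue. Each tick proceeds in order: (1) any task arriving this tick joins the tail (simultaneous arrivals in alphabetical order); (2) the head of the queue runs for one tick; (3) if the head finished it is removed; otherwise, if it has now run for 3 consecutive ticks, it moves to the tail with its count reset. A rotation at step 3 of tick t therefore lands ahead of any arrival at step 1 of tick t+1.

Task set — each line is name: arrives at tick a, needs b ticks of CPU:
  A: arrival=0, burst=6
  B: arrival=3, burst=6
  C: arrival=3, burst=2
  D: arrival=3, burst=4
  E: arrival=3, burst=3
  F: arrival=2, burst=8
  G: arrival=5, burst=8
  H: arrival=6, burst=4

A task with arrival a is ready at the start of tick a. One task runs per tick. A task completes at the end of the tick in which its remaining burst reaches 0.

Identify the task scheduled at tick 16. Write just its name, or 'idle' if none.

t=0: queue=[A] q_used=0 → run A
t=1: queue=[A] q_used=1 → run A
t=2: queue=[A,F] q_used=2 → run A
t=3: queue=[F,A,B,C,D,E] q_used=0 → run F
t=4: queue=[F,A,B,C,D,E] q_used=1 → run F
t=5: queue=[F,A,B,C,D,E,G] q_used=2 → run F
t=6: queue=[A,B,C,D,E,G,F,H] q_used=0 → run A
t=7: queue=[A,B,C,D,E,G,F,H] q_used=1 → run A
t=8: queue=[A,B,C,D,E,G,F,H] q_used=2 → run A
t=9: queue=[B,C,D,E,G,F,H] q_used=0 → run B
t=10: queue=[B,C,D,E,G,F,H] q_used=1 → run B
t=11: queue=[B,C,D,E,G,F,H] q_used=2 → run B
t=12: queue=[C,D,E,G,F,H,B] q_used=0 → run C
t=13: queue=[C,D,E,G,F,H,B] q_used=1 → run C
t=14: queue=[D,E,G,F,H,B] q_used=0 → run D
t=15: queue=[D,E,G,F,H,B] q_used=1 → run D
t=16: queue=[D,E,G,F,H,B] q_used=2 → run D
t=17: queue=[E,G,F,H,B,D] q_used=0 → run E
t=18: queue=[E,G,F,H,B,D] q_used=1 → run E
t=19: queue=[E,G,F,H,B,D] q_used=2 → run E
t=20: queue=[G,F,H,B,D] q_used=0 → run G
t=21: queue=[G,F,H,B,D] q_used=1 → run G
t=22: queue=[G,F,H,B,D] q_used=2 → run G
t=23: queue=[F,H,B,D,G] q_used=0 → run F
t=24: queue=[F,H,B,D,G] q_used=1 → run F
t=25: queue=[F,H,B,D,G] q_used=2 → run F
t=26: queue=[H,B,D,G,F] q_used=0 → run H
t=27: queue=[H,B,D,G,F] q_used=1 → run H
t=28: queue=[H,B,D,G,F] q_used=2 → run H
t=29: queue=[B,D,G,F,H] q_used=0 → run B
t=30: queue=[B,D,G,F,H] q_used=1 → run B
t=31: queue=[B,D,G,F,H] q_used=2 → run B
t=32: queue=[D,G,F,H] q_used=0 → run D
t=33: queue=[G,F,H] q_used=0 → run G
t=34: queue=[G,F,H] q_used=1 → run G
t=35: queue=[G,F,H] q_used=2 → run G
t=36: queue=[F,H,G] q_used=0 → run F
t=37: queue=[F,H,G] q_used=1 → run F
t=38: queue=[H,G] q_used=0 → run H
t=39: queue=[G] q_used=0 → run G
t=40: queue=[G] q_used=1 → run G
t=41: (idle)
t=42: (idle)
t=43: (idle)
t=44: (idle)
t=45: (idle)
t=46: (idle)

running at tick 16 = D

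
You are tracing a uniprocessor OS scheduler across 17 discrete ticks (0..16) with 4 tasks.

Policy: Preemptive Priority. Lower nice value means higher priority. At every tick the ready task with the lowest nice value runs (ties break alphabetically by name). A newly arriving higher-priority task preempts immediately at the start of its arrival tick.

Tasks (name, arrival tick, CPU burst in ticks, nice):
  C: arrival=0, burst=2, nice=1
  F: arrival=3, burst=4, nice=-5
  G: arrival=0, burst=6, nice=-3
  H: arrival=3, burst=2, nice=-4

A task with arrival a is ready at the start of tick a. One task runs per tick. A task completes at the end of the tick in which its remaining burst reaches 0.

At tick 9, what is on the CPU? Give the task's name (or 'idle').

t=0: ready={C,G} → run G
t=1: ready={C,G} → run G
t=2: ready={C,G} → run G
t=3: ready={C,F,G,H} → run F
t=4: ready={C,F,G,H} → run F
t=5: ready={C,F,G,H} → run F
t=6: ready={C,F,G,H} → run F
t=7: ready={C,G,H} → run H
t=8: ready={C,G,H} → run H
t=9: ready={C,G} → run G
t=10: ready={C,G} → run G
t=11: ready={C,G} → run G
t=12: ready={C} → run C
t=13: ready={C} → run C
t=14: (idle)
t=15: (idle)
t=16: (idle)

running at tick 9 = G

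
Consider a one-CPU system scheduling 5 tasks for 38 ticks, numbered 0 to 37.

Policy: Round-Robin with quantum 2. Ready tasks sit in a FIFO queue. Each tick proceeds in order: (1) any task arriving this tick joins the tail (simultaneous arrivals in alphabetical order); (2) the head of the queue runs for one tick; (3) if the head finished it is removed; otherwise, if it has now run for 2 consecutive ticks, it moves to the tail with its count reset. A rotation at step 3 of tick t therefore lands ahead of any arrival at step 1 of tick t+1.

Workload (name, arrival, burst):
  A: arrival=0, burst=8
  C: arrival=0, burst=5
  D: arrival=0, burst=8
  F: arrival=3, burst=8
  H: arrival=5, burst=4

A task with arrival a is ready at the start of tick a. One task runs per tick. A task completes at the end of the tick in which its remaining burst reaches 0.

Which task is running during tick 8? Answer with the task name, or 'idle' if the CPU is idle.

t=0: queue=[A,C,D] q_used=0 → run A
t=1: queue=[A,C,D] q_used=1 → run A
t=2: queue=[C,D,A] q_used=0 → run C
t=3: queue=[C,D,A,F] q_used=1 → run C
t=4: queue=[D,A,F,C] q_used=0 → run D
t=5: queue=[D,A,F,C,H] q_used=1 → run D
t=6: queue=[A,F,C,H,D] q_used=0 → run A
t=7: queue=[A,F,C,H,D] q_used=1 → run A
t=8: queue=[F,C,H,D,A] q_used=0 → run F
t=9: queue=[F,C,H,D,A] q_used=1 → run F
t=10: queue=[C,H,D,A,F] q_used=0 → run C
t=11: queue=[C,H,D,A,F] q_used=1 → run C
t=12: queue=[H,D,A,F,C] q_used=0 → run H
t=13: queue=[H,D,A,F,C] q_used=1 → run H
t=14: queue=[D,A,F,C,H] q_used=0 → run D
t=15: queue=[D,A,F,C,H] q_used=1 → run D
t=16: queue=[A,F,C,H,D] q_used=0 → run A
t=17: queue=[A,F,C,H,D] q_used=1 → run A
t=18: queue=[F,C,H,D,A] q_used=0 → run F
t=19: queue=[F,C,H,D,A] q_used=1 → run F
t=20: queue=[C,H,D,A,F] q_used=0 → run C
t=21: queue=[H,D,A,F] q_used=0 → run H
t=22: queue=[H,D,A,F] q_used=1 → run H
t=23: queue=[D,A,F] q_used=0 → run D
t=24: queue=[D,A,F] q_used=1 → run D
t=25: queue=[A,F,D] q_used=0 → run A
t=26: queue=[A,F,D] q_used=1 → run A
t=27: queue=[F,D] q_used=0 → run F
t=28: queue=[F,D] q_used=1 → run F
t=29: queue=[D,F] q_used=0 → run D
t=30: queue=[D,F] q_used=1 → run D
t=31: queue=[F] q_used=0 → run F
t=32: queue=[F] q_used=1 → run F
t=33: (idle)
t=34: (idle)
t=35: (idle)
t=36: (idle)
t=37: (idle)

running at tick 8 = F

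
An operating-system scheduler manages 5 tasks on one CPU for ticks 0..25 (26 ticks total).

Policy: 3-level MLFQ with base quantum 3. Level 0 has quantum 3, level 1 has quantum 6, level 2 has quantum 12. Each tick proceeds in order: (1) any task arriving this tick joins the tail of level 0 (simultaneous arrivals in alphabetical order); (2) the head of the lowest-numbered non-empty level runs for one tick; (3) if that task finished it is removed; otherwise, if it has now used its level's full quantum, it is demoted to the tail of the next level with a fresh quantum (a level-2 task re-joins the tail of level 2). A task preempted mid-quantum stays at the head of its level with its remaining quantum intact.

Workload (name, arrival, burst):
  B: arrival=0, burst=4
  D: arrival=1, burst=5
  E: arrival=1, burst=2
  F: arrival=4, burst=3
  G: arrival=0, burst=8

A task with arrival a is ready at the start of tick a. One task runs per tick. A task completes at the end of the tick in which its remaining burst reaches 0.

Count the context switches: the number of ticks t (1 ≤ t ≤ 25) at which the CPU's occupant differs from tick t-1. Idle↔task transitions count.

t=0: L0/L1/L2 = BG/-/- → run B
t=1: L0/L1/L2 = BGDE/-/- → run B
t=2: L0/L1/L2 = BGDE/-/- → run B
t=3: L0/L1/L2 = GDE/B/- → run G
t=4: L0/L1/L2 = GDEF/B/- → run G
t=5: L0/L1/L2 = GDEF/B/- → run G
t=6: L0/L1/L2 = DEF/BG/- → run D
t=7: L0/L1/L2 = DEF/BG/- → run D
t=8: L0/L1/L2 = DEF/BG/- → run D
t=9: L0/L1/L2 = EF/BGD/- → run E
t=10: L0/L1/L2 = EF/BGD/- → run E
t=11: L0/L1/L2 = F/BGD/- → run F
t=12: L0/L1/L2 = F/BGD/- → run F
t=13: L0/L1/L2 = F/BGD/- → run F
t=14: L0/L1/L2 = -/BGD/- → run B
t=15: L0/L1/L2 = -/GD/- → run G
t=16: L0/L1/L2 = -/GD/- → run G
t=17: L0/L1/L2 = -/GD/- → run G
t=18: L0/L1/L2 = -/GD/- → run G
t=19: L0/L1/L2 = -/GD/- → run G
t=20: L0/L1/L2 = -/D/- → run D
t=21: L0/L1/L2 = -/D/- → run D
t=22: (idle)
t=23: (idle)
t=24: (idle)
t=25: (idle)

context switches = 8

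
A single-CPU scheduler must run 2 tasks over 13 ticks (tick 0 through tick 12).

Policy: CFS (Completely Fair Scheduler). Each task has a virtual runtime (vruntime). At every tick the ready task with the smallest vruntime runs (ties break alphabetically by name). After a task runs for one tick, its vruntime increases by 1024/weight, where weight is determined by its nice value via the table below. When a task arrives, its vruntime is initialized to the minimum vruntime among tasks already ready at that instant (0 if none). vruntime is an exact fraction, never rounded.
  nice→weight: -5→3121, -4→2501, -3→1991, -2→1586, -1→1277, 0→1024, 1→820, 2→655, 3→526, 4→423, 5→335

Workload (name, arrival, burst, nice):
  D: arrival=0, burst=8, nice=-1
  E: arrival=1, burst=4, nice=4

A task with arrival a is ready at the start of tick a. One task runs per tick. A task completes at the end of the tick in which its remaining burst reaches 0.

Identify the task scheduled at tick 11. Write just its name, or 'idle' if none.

t=0: vr[D=0] → run D
t=1: vr[D=1024/1277 E=1024/1277] → run D
t=2: vr[D=2048/1277 E=1024/1277] → run E
t=3: vr[D=2048/1277 E=1740800/540171] → run D
t=4: vr[D=3072/1277 E=1740800/540171] → run D
t=5: vr[D=4096/1277 E=1740800/540171] → run D
t=6: vr[D=5120/1277 E=1740800/540171] → run E
t=7: vr[D=5120/1277 E=3048448/540171] → run D
t=8: vr[D=6144/1277 E=3048448/540171] → run D
t=9: vr[D=7168/1277 E=3048448/540171] → run D
t=10: vr[E=3048448/540171] → run E
t=11: vr[E=1452032/180057] → run E
t=12: (idle)

running at tick 11 = E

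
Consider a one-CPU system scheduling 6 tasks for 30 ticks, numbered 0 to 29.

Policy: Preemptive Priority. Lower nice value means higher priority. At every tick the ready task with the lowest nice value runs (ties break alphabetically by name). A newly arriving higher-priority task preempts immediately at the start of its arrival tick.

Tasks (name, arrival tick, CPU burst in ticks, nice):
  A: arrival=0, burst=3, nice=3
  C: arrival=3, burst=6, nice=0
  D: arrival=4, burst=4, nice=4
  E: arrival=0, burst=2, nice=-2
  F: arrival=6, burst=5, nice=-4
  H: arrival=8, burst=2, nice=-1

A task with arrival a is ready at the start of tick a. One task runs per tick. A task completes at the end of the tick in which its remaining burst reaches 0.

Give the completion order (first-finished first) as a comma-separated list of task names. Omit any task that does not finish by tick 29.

completion order = E, F, H, C, A, D

t=0: ready={A,E} → run E
t=1: ready={A,E} → run E
t=2: ready={A} → run A
t=3: ready={A,C} → run C
t=4: ready={A,C,D} → run C
t=5: ready={A,C,D} → run C
t=6: ready={A,C,D,F} → run F
t=7: ready={A,C,D,F} → run F
t=8: ready={A,C,D,F,H} → run F
t=9: ready={A,C,D,F,H} → run F
t=10: ready={A,C,D,F,H} → run F
t=11: ready={A,C,D,H} → run H
t=12: ready={A,C,D,H} → run H
t=13: ready={A,C,D} → run C
t=14: ready={A,C,D} → run C
t=15: ready={A,C,D} → run C
t=16: ready={A,D} → run A
t=17: ready={A,D} → run A
t=18: ready={D} → run D
t=19: ready={D} → run D
t=20: ready={D} → run D
t=21: ready={D} → run D
t=22: (idle)
t=23: (idle)
t=24: (idle)
t=25: (idle)
t=26: (idle)
t=27: (idle)
t=28: (idle)
t=29: (idle)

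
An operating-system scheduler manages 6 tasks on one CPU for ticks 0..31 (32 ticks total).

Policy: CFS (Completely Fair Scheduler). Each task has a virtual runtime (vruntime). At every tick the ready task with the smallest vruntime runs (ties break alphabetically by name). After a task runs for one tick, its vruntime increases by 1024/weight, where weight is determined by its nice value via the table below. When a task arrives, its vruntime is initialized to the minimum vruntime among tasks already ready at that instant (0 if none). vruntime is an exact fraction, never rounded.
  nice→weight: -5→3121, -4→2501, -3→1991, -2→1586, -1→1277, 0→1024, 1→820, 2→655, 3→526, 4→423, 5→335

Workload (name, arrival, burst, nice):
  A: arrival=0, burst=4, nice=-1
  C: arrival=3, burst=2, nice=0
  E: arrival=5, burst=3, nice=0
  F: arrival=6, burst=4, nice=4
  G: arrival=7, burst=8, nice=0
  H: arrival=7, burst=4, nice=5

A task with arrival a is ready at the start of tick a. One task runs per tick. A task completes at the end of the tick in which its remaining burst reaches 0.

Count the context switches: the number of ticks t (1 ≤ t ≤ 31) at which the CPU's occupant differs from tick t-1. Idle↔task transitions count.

t=0: vr[A=0] → run A
t=1: vr[A=1024/1277] → run A
t=2: vr[A=2048/1277] → run A
t=3: vr[A=3072/1277 C=3072/1277] → run A
t=4: vr[C=3072/1277] → run C
t=5: vr[C=4349/1277 E=4349/1277] → run C
t=6: vr[E=4349/1277 F=4349/1277] → run E
t=7: vr[E=5626/1277 F=4349/1277 G=4349/1277 H=4349/1277] → run F
t=8: vr[E=5626/1277 F=3147275/540171 G=4349/1277 H=4349/1277] → run G
t=9: vr[E=5626/1277 F=3147275/540171 G=5626/1277 H=4349/1277] → run H
t=10: vr[E=5626/1277 F=3147275/540171 G=5626/1277 H=2764563/427795] → run E
t=11: vr[E=6903/1277 F=3147275/540171 G=5626/1277 H=2764563/427795] → run G
t=12: vr[E=6903/1277 F=3147275/540171 G=6903/1277 H=2764563/427795] → run E
t=13: vr[F=3147275/540171 G=6903/1277 H=2764563/427795] → run G
t=14: vr[F=3147275/540171 G=8180/1277 H=2764563/427795] → run F
t=15: vr[F=4454923/540171 G=8180/1277 H=2764563/427795] → run G
t=16: vr[F=4454923/540171 G=9457/1277 H=2764563/427795] → run H
t=17: vr[F=4454923/540171 G=9457/1277 H=4072211/427795] → run G
t=18: vr[F=4454923/540171 G=10734/1277 H=4072211/427795] → run F
t=19: vr[F=1920857/180057 G=10734/1277 H=4072211/427795] → run G
t=20: vr[F=1920857/180057 G=12011/1277 H=4072211/427795] → run G
t=21: vr[F=1920857/180057 G=13288/1277 H=4072211/427795] → run H
t=22: vr[F=1920857/180057 G=13288/1277 H=5379859/427795] → run G
t=23: vr[F=1920857/180057 H=5379859/427795] → run F
t=24: vr[H=5379859/427795] → run H
t=25: (idle)
t=26: (idle)
t=27: (idle)
t=28: (idle)
t=29: (idle)
t=30: (idle)
t=31: (idle)

context switches = 20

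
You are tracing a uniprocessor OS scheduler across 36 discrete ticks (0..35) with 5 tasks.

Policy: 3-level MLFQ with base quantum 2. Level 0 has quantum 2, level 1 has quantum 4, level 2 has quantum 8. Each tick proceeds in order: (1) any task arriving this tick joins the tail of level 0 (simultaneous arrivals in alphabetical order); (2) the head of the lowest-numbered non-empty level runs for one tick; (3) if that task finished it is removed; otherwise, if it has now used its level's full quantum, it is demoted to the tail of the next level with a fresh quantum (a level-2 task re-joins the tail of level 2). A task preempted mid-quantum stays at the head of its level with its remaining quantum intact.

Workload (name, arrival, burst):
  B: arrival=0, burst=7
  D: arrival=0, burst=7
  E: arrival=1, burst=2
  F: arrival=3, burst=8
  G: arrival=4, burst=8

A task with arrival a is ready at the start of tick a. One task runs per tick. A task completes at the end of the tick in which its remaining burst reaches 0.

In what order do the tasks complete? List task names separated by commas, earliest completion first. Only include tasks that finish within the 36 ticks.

completion order = E, B, D, F, G

t=0: L0/L1/L2 = BD/-/- → run B
t=1: L0/L1/L2 = BDE/-/- → run B
t=2: L0/L1/L2 = DE/B/- → run D
t=3: L0/L1/L2 = DEF/B/- → run D
t=4: L0/L1/L2 = EFG/BD/- → run E
t=5: L0/L1/L2 = EFG/BD/- → run E
t=6: L0/L1/L2 = FG/BD/- → run F
t=7: L0/L1/L2 = FG/BD/- → run F
t=8: L0/L1/L2 = G/BDF/- → run G
t=9: L0/L1/L2 = G/BDF/- → run G
t=10: L0/L1/L2 = -/BDFG/- → run B
t=11: L0/L1/L2 = -/BDFG/- → run B
t=12: L0/L1/L2 = -/BDFG/- → run B
t=13: L0/L1/L2 = -/BDFG/- → run B
t=14: L0/L1/L2 = -/DFG/B → run D
t=15: L0/L1/L2 = -/DFG/B → run D
t=16: L0/L1/L2 = -/DFG/B → run D
t=17: L0/L1/L2 = -/DFG/B → run D
t=18: L0/L1/L2 = -/FG/BD → run F
t=19: L0/L1/L2 = -/FG/BD → run F
t=20: L0/L1/L2 = -/FG/BD → run F
t=21: L0/L1/L2 = -/FG/BD → run F
t=22: L0/L1/L2 = -/G/BDF → run G
t=23: L0/L1/L2 = -/G/BDF → run G
t=24: L0/L1/L2 = -/G/BDF → run G
t=25: L0/L1/L2 = -/G/BDF → run G
t=26: L0/L1/L2 = -/-/BDFG → run B
t=27: L0/L1/L2 = -/-/DFG → run D
t=28: L0/L1/L2 = -/-/FG → run F
t=29: L0/L1/L2 = -/-/FG → run F
t=30: L0/L1/L2 = -/-/G → run G
t=31: L0/L1/L2 = -/-/G → run G
t=32: (idle)
t=33: (idle)
t=34: (idle)
t=35: (idle)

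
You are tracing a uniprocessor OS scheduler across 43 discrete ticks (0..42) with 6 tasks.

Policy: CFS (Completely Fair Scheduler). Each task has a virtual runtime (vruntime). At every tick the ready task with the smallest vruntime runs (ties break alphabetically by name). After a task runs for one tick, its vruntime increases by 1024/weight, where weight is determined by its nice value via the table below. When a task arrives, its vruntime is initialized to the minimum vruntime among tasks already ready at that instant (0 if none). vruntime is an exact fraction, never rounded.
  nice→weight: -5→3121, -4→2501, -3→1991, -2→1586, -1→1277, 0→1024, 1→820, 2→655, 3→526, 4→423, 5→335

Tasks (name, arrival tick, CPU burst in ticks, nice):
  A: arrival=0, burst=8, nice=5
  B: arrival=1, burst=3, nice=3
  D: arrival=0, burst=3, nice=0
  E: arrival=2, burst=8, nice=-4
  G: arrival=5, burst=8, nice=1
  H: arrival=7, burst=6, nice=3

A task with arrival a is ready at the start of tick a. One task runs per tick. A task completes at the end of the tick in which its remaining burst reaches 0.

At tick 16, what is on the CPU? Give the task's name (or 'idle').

t=0: vr[A=0 D=0] → run A
t=1: vr[A=1024/335 B=0 D=0] → run B
t=2: vr[A=1024/335 B=512/263 D=0 E=0] → run D
t=3: vr[A=1024/335 B=512/263 D=1 E=0] → run E
t=4: vr[A=1024/335 B=512/263 D=1 E=1024/2501] → run E
t=5: vr[A=1024/335 B=512/263 D=1 E=2048/2501 G=2048/2501] → run E
t=6: vr[A=1024/335 B=512/263 D=1 E=3072/2501 G=2048/2501] → run G
t=7: vr[A=1024/335 B=512/263 D=1 E=3072/2501 G=25856/12505 H=1] → run D
t=8: vr[A=1024/335 B=512/263 D=2 E=3072/2501 G=25856/12505 H=1] → run H
t=9: vr[A=1024/335 B=512/263 D=2 E=3072/2501 G=25856/12505 H=775/263] → run E
t=10: vr[A=1024/335 B=512/263 D=2 E=4096/2501 G=25856/12505 H=775/263] → run E
t=11: vr[A=1024/335 B=512/263 D=2 E=5120/2501 G=25856/12505 H=775/263] → run B
t=12: vr[A=1024/335 B=1024/263 D=2 E=5120/2501 G=25856/12505 H=775/263] → run D
t=13: vr[A=1024/335 B=1024/263 E=5120/2501 G=25856/12505 H=775/263] → run E
t=14: vr[A=1024/335 B=1024/263 E=6144/2501 G=25856/12505 H=775/263] → run G
t=15: vr[A=1024/335 B=1024/263 E=6144/2501 G=41472/12505 H=775/263] → run E
t=16: vr[A=1024/335 B=1024/263 E=7168/2501 G=41472/12505 H=775/263] → run E
t=17: vr[A=1024/335 B=1024/263 G=41472/12505 H=775/263] → run H
t=18: vr[A=1024/335 B=1024/263 G=41472/12505 H=1287/263] → run A
t=19: vr[A=2048/335 B=1024/263 G=41472/12505 H=1287/263] → run G
t=20: vr[A=2048/335 B=1024/263 G=57088/12505 H=1287/263] → run B
t=21: vr[A=2048/335 G=57088/12505 H=1287/263] → run G
t=22: vr[A=2048/335 G=72704/12505 H=1287/263] → run H
t=23: vr[A=2048/335 G=72704/12505 H=1799/263] → run G
t=24: vr[A=2048/335 G=17664/2501 H=1799/263] → run A
t=25: vr[A=3072/335 G=17664/2501 H=1799/263] → run H
t=26: vr[A=3072/335 G=17664/2501 H=2311/263] → run G
t=27: vr[A=3072/335 G=103936/12505 H=2311/263] → run G
t=28: vr[A=3072/335 G=119552/12505 H=2311/263] → run H
t=29: vr[A=3072/335 G=119552/12505 H=2823/263] → run A
t=30: vr[A=4096/335 G=119552/12505 H=2823/263] → run G
t=31: vr[A=4096/335 H=2823/263] → run H
t=32: vr[A=4096/335] → run A
t=33: vr[A=1024/67] → run A
t=34: vr[A=6144/335] → run A
t=35: vr[A=7168/335] → run A
t=36: (idle)
t=37: (idle)
t=38: (idle)
t=39: (idle)
t=40: (idle)
t=41: (idle)
t=42: (idle)

running at tick 16 = E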